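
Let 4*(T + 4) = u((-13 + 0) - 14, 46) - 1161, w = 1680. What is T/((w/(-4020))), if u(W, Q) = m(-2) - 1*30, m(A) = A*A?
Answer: 80601/112 ≈ 719.65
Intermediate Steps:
m(A) = A²
u(W, Q) = -26 (u(W, Q) = (-2)² - 1*30 = 4 - 30 = -26)
T = -1203/4 (T = -4 + (-26 - 1161)/4 = -4 + (¼)*(-1187) = -4 - 1187/4 = -1203/4 ≈ -300.75)
T/((w/(-4020))) = -1203/(4*(1680/(-4020))) = -1203/(4*(1680*(-1/4020))) = -1203/(4*(-28/67)) = -1203/4*(-67/28) = 80601/112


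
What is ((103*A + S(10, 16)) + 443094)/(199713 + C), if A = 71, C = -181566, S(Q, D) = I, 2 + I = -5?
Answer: 450400/18147 ≈ 24.820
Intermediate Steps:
I = -7 (I = -2 - 5 = -7)
S(Q, D) = -7
((103*A + S(10, 16)) + 443094)/(199713 + C) = ((103*71 - 7) + 443094)/(199713 - 181566) = ((7313 - 7) + 443094)/18147 = (7306 + 443094)*(1/18147) = 450400*(1/18147) = 450400/18147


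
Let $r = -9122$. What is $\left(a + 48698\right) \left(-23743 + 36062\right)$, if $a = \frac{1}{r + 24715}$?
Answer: $\frac{9354406964885}{15593} \approx 5.9991 \cdot 10^{8}$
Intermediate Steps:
$a = \frac{1}{15593}$ ($a = \frac{1}{-9122 + 24715} = \frac{1}{15593} \approx 6.4131 \cdot 10^{-5}$)
$\left(a + 48698\right) \left(-23743 + 36062\right) = \left(\frac{1}{15593} + 48698\right) \left(-23743 + 36062\right) = \frac{759347915}{15593} \cdot 12319 = \frac{9354406964885}{15593}$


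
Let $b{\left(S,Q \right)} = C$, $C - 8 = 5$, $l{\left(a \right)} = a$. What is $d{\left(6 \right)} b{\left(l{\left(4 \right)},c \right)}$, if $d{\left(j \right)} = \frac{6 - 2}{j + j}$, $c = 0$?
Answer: $\frac{13}{3} \approx 4.3333$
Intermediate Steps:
$C = 13$ ($C = 8 + 5 = 13$)
$b{\left(S,Q \right)} = 13$
$d{\left(j \right)} = \frac{2}{j}$ ($d{\left(j \right)} = \frac{4}{2 j} = 4 \frac{1}{2 j} = \frac{2}{j}$)
$d{\left(6 \right)} b{\left(l{\left(4 \right)},c \right)} = \frac{2}{6} \cdot 13 = 2 \cdot \frac{1}{6} \cdot 13 = \frac{1}{3} \cdot 13 = \frac{13}{3}$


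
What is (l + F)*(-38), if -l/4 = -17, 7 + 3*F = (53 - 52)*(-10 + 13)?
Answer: -7600/3 ≈ -2533.3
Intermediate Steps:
F = -4/3 (F = -7/3 + ((53 - 52)*(-10 + 13))/3 = -7/3 + (1*3)/3 = -7/3 + (⅓)*3 = -7/3 + 1 = -4/3 ≈ -1.3333)
l = 68 (l = -4*(-17) = 68)
(l + F)*(-38) = (68 - 4/3)*(-38) = (200/3)*(-38) = -7600/3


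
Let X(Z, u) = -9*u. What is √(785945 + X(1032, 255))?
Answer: 5*√31346 ≈ 885.24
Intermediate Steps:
√(785945 + X(1032, 255)) = √(785945 - 9*255) = √(785945 - 2295) = √783650 = 5*√31346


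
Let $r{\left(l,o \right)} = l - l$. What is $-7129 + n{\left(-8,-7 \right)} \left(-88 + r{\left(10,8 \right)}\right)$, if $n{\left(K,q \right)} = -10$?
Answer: $-6249$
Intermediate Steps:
$r{\left(l,o \right)} = 0$
$-7129 + n{\left(-8,-7 \right)} \left(-88 + r{\left(10,8 \right)}\right) = -7129 - 10 \left(-88 + 0\right) = -7129 - -880 = -7129 + 880 = -6249$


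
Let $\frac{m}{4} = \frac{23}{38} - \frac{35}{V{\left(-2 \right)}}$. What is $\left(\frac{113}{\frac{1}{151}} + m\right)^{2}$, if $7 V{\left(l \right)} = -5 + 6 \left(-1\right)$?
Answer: $\frac{12854325895849}{43681} \approx 2.9428 \cdot 10^{8}$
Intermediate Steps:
$V{\left(l \right)} = - \frac{11}{7}$ ($V{\left(l \right)} = \frac{-5 + 6 \left(-1\right)}{7} = \frac{-5 - 6}{7} = \frac{1}{7} \left(-11\right) = - \frac{11}{7}$)
$m = \frac{19126}{209}$ ($m = 4 \left(\frac{23}{38} - \frac{35}{- \frac{11}{7}}\right) = 4 \left(23 \cdot \frac{1}{38} - - \frac{245}{11}\right) = 4 \left(\frac{23}{38} + \frac{245}{11}\right) = 4 \cdot \frac{9563}{418} = \frac{19126}{209} \approx 91.512$)
$\left(\frac{113}{\frac{1}{151}} + m\right)^{2} = \left(\frac{113}{\frac{1}{151}} + \frac{19126}{209}\right)^{2} = \left(113 \frac{1}{\frac{1}{151}} + \frac{19126}{209}\right)^{2} = \left(113 \cdot 151 + \frac{19126}{209}\right)^{2} = \left(17063 + \frac{19126}{209}\right)^{2} = \left(\frac{3585293}{209}\right)^{2} = \frac{12854325895849}{43681}$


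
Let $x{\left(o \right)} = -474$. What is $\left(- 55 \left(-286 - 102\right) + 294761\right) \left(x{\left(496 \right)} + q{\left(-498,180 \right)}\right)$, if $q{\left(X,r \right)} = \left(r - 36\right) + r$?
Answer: $-47415150$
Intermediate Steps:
$q{\left(X,r \right)} = -36 + 2 r$ ($q{\left(X,r \right)} = \left(-36 + r\right) + r = -36 + 2 r$)
$\left(- 55 \left(-286 - 102\right) + 294761\right) \left(x{\left(496 \right)} + q{\left(-498,180 \right)}\right) = \left(- 55 \left(-286 - 102\right) + 294761\right) \left(-474 + \left(-36 + 2 \cdot 180\right)\right) = \left(\left(-55\right) \left(-388\right) + 294761\right) \left(-474 + \left(-36 + 360\right)\right) = \left(21340 + 294761\right) \left(-474 + 324\right) = 316101 \left(-150\right) = -47415150$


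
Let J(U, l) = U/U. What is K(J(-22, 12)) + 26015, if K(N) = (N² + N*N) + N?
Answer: 26018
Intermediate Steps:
J(U, l) = 1
K(N) = N + 2*N² (K(N) = (N² + N²) + N = 2*N² + N = N + 2*N²)
K(J(-22, 12)) + 26015 = 1*(1 + 2*1) + 26015 = 1*(1 + 2) + 26015 = 1*3 + 26015 = 3 + 26015 = 26018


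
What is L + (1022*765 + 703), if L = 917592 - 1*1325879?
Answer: 374246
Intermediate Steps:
L = -408287 (L = 917592 - 1325879 = -408287)
L + (1022*765 + 703) = -408287 + (1022*765 + 703) = -408287 + (781830 + 703) = -408287 + 782533 = 374246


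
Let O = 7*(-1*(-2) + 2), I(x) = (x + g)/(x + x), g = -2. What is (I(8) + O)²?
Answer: 51529/64 ≈ 805.14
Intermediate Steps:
I(x) = (-2 + x)/(2*x) (I(x) = (x - 2)/(x + x) = (-2 + x)/((2*x)) = (-2 + x)*(1/(2*x)) = (-2 + x)/(2*x))
O = 28 (O = 7*(2 + 2) = 7*4 = 28)
(I(8) + O)² = ((½)*(-2 + 8)/8 + 28)² = ((½)*(⅛)*6 + 28)² = (3/8 + 28)² = (227/8)² = 51529/64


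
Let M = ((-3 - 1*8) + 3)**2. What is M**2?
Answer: 4096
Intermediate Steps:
M = 64 (M = ((-3 - 8) + 3)**2 = (-11 + 3)**2 = (-8)**2 = 64)
M**2 = 64**2 = 4096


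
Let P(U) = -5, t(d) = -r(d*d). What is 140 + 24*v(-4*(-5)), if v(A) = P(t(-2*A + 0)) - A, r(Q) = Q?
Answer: -460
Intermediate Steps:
t(d) = -d² (t(d) = -d*d = -d²)
v(A) = -5 - A
140 + 24*v(-4*(-5)) = 140 + 24*(-5 - (-4)*(-5)) = 140 + 24*(-5 - 1*20) = 140 + 24*(-5 - 20) = 140 + 24*(-25) = 140 - 600 = -460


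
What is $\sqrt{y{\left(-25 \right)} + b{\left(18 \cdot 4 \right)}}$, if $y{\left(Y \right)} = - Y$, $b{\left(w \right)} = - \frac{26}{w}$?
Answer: $\frac{\sqrt{887}}{6} \approx 4.9638$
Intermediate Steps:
$\sqrt{y{\left(-25 \right)} + b{\left(18 \cdot 4 \right)}} = \sqrt{\left(-1\right) \left(-25\right) - \frac{26}{18 \cdot 4}} = \sqrt{25 - \frac{26}{72}} = \sqrt{25 - \frac{13}{36}} = \sqrt{\frac{887}{36}} = \frac{\sqrt{887}}{6}$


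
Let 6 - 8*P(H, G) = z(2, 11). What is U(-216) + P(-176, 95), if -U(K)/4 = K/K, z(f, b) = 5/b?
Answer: -291/88 ≈ -3.3068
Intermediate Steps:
U(K) = -4 (U(K) = -4*K/K = -4*1 = -4)
P(H, G) = 61/88 (P(H, G) = ¾ - 5/(8*11) = ¾ - ⅛*5/11 = ¾ - 5/88 = 61/88)
U(-216) + P(-176, 95) = -4 + 61/88 = -291/88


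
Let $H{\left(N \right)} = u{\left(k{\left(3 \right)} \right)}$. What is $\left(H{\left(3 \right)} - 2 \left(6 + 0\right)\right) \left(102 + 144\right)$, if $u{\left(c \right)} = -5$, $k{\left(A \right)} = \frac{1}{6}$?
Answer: $-4182$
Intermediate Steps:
$k{\left(A \right)} = \frac{1}{6}$
$H{\left(N \right)} = -5$
$\left(H{\left(3 \right)} - 2 \left(6 + 0\right)\right) \left(102 + 144\right) = \left(-5 - 2 \left(6 + 0\right)\right) \left(102 + 144\right) = \left(-5 - 12\right) 246 = \left(-17\right) 246 = -4182$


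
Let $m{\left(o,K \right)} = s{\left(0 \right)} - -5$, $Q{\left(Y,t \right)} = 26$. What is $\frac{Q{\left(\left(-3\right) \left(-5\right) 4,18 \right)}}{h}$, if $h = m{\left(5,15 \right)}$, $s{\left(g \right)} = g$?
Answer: $\frac{26}{5} \approx 5.2$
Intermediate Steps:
$m{\left(o,K \right)} = 5$ ($m{\left(o,K \right)} = 0 - -5 = 0 + 5 = 5$)
$h = 5$
$\frac{Q{\left(\left(-3\right) \left(-5\right) 4,18 \right)}}{h} = \frac{26}{5}$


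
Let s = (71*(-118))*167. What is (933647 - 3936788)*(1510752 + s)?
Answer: -335228617266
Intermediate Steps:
s = -1399126 (s = -8378*167 = -1399126)
(933647 - 3936788)*(1510752 + s) = (933647 - 3936788)*(1510752 - 1399126) = -3003141*111626 = -335228617266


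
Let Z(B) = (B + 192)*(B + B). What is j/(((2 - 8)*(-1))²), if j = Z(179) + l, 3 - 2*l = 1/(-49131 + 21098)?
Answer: 930832261/252297 ≈ 3689.4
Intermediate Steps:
l = 42050/28033 (l = 3/2 - 1/(2*(-49131 + 21098)) = 3/2 - ½/(-28033) = 3/2 - ½*(-1/28033) = 3/2 + 1/56066 = 42050/28033 ≈ 1.5000)
Z(B) = 2*B*(192 + B) (Z(B) = (192 + B)*(2*B) = 2*B*(192 + B))
j = 3723329044/28033 (j = 2*179*(192 + 179) + 42050/28033 = 2*179*371 + 42050/28033 = 132818 + 42050/28033 = 3723329044/28033 ≈ 1.3282e+5)
j/(((2 - 8)*(-1))²) = 3723329044/(28033*(((2 - 8)*(-1))²)) = 3723329044/(28033*((-6*(-1))²)) = 3723329044/(28033*(6²)) = (3723329044/28033)/36 = (3723329044/28033)*(1/36) = 930832261/252297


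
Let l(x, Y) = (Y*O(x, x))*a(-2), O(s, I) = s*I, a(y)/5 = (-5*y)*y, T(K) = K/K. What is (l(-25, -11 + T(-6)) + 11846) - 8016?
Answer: 628830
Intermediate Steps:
T(K) = 1
a(y) = -25*y**2 (a(y) = 5*((-5*y)*y) = 5*(-5*y**2) = -25*y**2)
O(s, I) = I*s
l(x, Y) = -100*Y*x**2 (l(x, Y) = (Y*(x*x))*(-25*(-2)**2) = (Y*x**2)*(-25*4) = (Y*x**2)*(-100) = -100*Y*x**2)
(l(-25, -11 + T(-6)) + 11846) - 8016 = (-100*(-11 + 1)*(-25)**2 + 11846) - 8016 = (-100*(-10)*625 + 11846) - 8016 = (625000 + 11846) - 8016 = 636846 - 8016 = 628830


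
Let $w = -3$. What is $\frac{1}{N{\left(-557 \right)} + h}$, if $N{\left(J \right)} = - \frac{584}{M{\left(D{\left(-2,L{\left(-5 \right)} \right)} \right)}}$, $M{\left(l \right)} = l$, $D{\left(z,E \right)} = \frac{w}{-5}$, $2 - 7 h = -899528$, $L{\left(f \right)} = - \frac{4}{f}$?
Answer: $\frac{21}{2678150} \approx 7.8412 \cdot 10^{-6}$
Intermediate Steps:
$h = \frac{899530}{7}$ ($h = \frac{2}{7} - -128504 = \frac{2}{7} + 128504 = \frac{899530}{7} \approx 1.285 \cdot 10^{5}$)
$D{\left(z,E \right)} = \frac{3}{5}$ ($D{\left(z,E \right)} = - \frac{3}{-5} = \left(-3\right) \left(- \frac{1}{5}\right) = \frac{3}{5}$)
$N{\left(J \right)} = - \frac{2920}{3}$ ($N{\left(J \right)} = - \frac{584}{\frac{3}{5}} = \left(-584\right) \frac{5}{3} = - \frac{2920}{3}$)
$\frac{1}{N{\left(-557 \right)} + h} = \frac{1}{- \frac{2920}{3} + \frac{899530}{7}} = \frac{1}{\frac{2678150}{21}} = \frac{21}{2678150}$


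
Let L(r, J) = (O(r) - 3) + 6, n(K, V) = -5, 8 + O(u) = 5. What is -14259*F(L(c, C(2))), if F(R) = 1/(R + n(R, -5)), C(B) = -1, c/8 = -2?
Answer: 14259/5 ≈ 2851.8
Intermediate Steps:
c = -16 (c = 8*(-2) = -16)
O(u) = -3 (O(u) = -8 + 5 = -3)
L(r, J) = 0 (L(r, J) = (-3 - 3) + 6 = -6 + 6 = 0)
F(R) = 1/(-5 + R) (F(R) = 1/(R - 5) = 1/(-5 + R))
-14259*F(L(c, C(2))) = -14259/(-5 + 0) = -14259/(-5) = -14259*(-⅕) = 14259/5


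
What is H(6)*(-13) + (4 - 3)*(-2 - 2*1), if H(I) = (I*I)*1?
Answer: -472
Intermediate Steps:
H(I) = I² (H(I) = I²*1 = I²)
H(6)*(-13) + (4 - 3)*(-2 - 2*1) = 6²*(-13) + (4 - 3)*(-2 - 2*1) = 36*(-13) + 1*(-2 - 2) = -468 + 1*(-4) = -468 - 4 = -472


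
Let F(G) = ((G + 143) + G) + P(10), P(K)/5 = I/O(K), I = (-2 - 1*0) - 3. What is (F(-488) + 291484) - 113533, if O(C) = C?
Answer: 354231/2 ≈ 1.7712e+5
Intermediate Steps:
I = -5 (I = (-2 + 0) - 3 = -2 - 3 = -5)
P(K) = -25/K (P(K) = 5*(-5/K) = -25/K)
F(G) = 281/2 + 2*G (F(G) = ((G + 143) + G) - 25/10 = ((143 + G) + G) - 25*⅒ = (143 + 2*G) - 5/2 = 281/2 + 2*G)
(F(-488) + 291484) - 113533 = ((281/2 + 2*(-488)) + 291484) - 113533 = ((281/2 - 976) + 291484) - 113533 = (-1671/2 + 291484) - 113533 = 581297/2 - 113533 = 354231/2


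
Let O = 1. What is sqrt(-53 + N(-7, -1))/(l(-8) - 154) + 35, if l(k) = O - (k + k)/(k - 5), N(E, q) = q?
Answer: 35 - 39*I*sqrt(6)/2005 ≈ 35.0 - 0.047646*I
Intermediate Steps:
l(k) = 1 - 2*k/(-5 + k) (l(k) = 1 - (k + k)/(k - 5) = 1 - 2*k/(-5 + k))
sqrt(-53 + N(-7, -1))/(l(-8) - 154) + 35 = sqrt(-53 - 1)/((-5 - 1*(-8))/(-5 - 8) - 154) + 35 = sqrt(-54)/((-5 + 8)/(-13) - 154) + 35 = (3*I*sqrt(6))/(-1/13*3 - 154) + 35 = (3*I*sqrt(6))/(-3/13 - 154) + 35 = (3*I*sqrt(6))/(-2005/13) + 35 = (3*I*sqrt(6))*(-13/2005) + 35 = -39*I*sqrt(6)/2005 + 35 = 35 - 39*I*sqrt(6)/2005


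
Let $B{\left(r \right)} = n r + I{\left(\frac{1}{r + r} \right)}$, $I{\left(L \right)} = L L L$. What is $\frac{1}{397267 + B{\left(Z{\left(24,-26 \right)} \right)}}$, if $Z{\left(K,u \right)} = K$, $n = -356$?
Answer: $\frac{110592}{42989654017} \approx 2.5725 \cdot 10^{-6}$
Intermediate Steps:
$I{\left(L \right)} = L^{3}$ ($I{\left(L \right)} = L^{2} L = L^{3}$)
$B{\left(r \right)} = - 356 r + \frac{1}{8 r^{3}}$ ($B{\left(r \right)} = - 356 r + \left(\frac{1}{r + r}\right)^{3} = - 356 r + \left(\frac{1}{2 r}\right)^{3} = - 356 r + \frac{1}{8 r^{3}}$)
$\frac{1}{397267 + B{\left(Z{\left(24,-26 \right)} \right)}} = \frac{1}{397267 + \left(\left(-356\right) 24 + \frac{1}{8 \cdot 13824}\right)} = \frac{1}{397267 + \left(-8544 + \frac{1}{8} \cdot \frac{1}{13824}\right)} = \frac{1}{397267 + \left(-8544 + \frac{1}{110592}\right)} = \frac{1}{397267 - \frac{944898047}{110592}} = \frac{1}{\frac{42989654017}{110592}} = \frac{110592}{42989654017}$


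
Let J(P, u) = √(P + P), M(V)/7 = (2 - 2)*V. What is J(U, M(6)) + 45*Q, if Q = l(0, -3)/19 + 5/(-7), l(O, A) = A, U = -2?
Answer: -5220/133 + 2*I ≈ -39.248 + 2.0*I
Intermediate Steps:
Q = -116/133 (Q = -3/19 + 5/(-7) = -3*1/19 + 5*(-⅐) = -3/19 - 5/7 = -116/133 ≈ -0.87218)
M(V) = 0 (M(V) = 7*((2 - 2)*V) = 7*(0*V) = 7*0 = 0)
J(P, u) = √2*√P (J(P, u) = √(2*P) = √2*√P)
J(U, M(6)) + 45*Q = √2*√(-2) + 45*(-116/133) = √2*(I*√2) - 5220/133 = 2*I - 5220/133 = -5220/133 + 2*I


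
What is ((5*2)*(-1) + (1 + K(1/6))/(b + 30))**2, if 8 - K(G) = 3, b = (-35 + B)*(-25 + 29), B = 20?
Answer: 2601/25 ≈ 104.04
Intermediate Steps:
b = -60 (b = (-35 + 20)*(-25 + 29) = -15*4 = -60)
K(G) = 5 (K(G) = 8 - 1*3 = 8 - 3 = 5)
((5*2)*(-1) + (1 + K(1/6))/(b + 30))**2 = ((5*2)*(-1) + (1 + 5)/(-60 + 30))**2 = (10*(-1) + 6/(-30))**2 = (-10 + 6*(-1/30))**2 = (-10 - 1/5)**2 = (-51/5)**2 = 2601/25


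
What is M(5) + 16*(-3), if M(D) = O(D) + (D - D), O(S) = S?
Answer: -43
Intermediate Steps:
M(D) = D (M(D) = D + (D - D) = D + 0 = D)
M(5) + 16*(-3) = 5 + 16*(-3) = 5 - 48 = -43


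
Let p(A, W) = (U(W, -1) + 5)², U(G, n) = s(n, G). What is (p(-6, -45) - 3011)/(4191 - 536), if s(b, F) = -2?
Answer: -3002/3655 ≈ -0.82134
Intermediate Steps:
U(G, n) = -2
p(A, W) = 9 (p(A, W) = (-2 + 5)² = 3² = 9)
(p(-6, -45) - 3011)/(4191 - 536) = (9 - 3011)/(4191 - 536) = -3002/3655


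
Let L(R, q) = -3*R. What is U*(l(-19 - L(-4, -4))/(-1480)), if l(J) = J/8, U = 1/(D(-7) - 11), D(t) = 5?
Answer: -31/71040 ≈ -0.00043637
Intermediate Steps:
U = -⅙ (U = 1/(5 - 11) = 1/(-6) = -⅙ ≈ -0.16667)
l(J) = J/8 (l(J) = J*(⅛) = J/8)
U*(l(-19 - L(-4, -4))/(-1480)) = -(-19 - (-3)*(-4))/8/(6*(-1480)) = -(-19 - 1*12)/8*(-1)/(6*1480) = -(-19 - 12)/8*(-1)/(6*1480) = -(⅛)*(-31)*(-1)/(6*1480) = -(-31)*(-1)/(48*1480) = -⅙*31/11840 = -31/71040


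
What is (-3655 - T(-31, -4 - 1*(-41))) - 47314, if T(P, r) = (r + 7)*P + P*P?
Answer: -50566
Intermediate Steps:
T(P, r) = P**2 + P*(7 + r) (T(P, r) = (7 + r)*P + P**2 = P*(7 + r) + P**2 = P**2 + P*(7 + r))
(-3655 - T(-31, -4 - 1*(-41))) - 47314 = (-3655 - (-31)*(7 - 31 + (-4 - 1*(-41)))) - 47314 = (-3655 - (-31)*(7 - 31 + (-4 + 41))) - 47314 = (-3655 - (-31)*(7 - 31 + 37)) - 47314 = (-3655 - (-31)*13) - 47314 = (-3655 - 1*(-403)) - 47314 = (-3655 + 403) - 47314 = -3252 - 47314 = -50566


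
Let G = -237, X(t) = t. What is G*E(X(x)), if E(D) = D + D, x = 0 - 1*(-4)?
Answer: -1896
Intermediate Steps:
x = 4 (x = 0 + 4 = 4)
E(D) = 2*D
G*E(X(x)) = -474*4 = -237*8 = -1896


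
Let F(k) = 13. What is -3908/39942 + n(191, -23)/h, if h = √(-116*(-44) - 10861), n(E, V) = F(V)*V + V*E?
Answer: -1954/19971 + 1564*I*√5757/1919 ≈ -0.097842 + 61.839*I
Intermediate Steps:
n(E, V) = 13*V + E*V (n(E, V) = 13*V + V*E = 13*V + E*V)
h = I*√5757 (h = √(5104 - 10861) = √(-5757) = I*√5757 ≈ 75.875*I)
-3908/39942 + n(191, -23)/h = -3908/39942 + (-23*(13 + 191))/((I*√5757)) = -3908*1/39942 + (-23*204)*(-I*√5757/5757) = -1954/19971 - (-1564)*I*√5757/1919 = -1954/19971 + 1564*I*√5757/1919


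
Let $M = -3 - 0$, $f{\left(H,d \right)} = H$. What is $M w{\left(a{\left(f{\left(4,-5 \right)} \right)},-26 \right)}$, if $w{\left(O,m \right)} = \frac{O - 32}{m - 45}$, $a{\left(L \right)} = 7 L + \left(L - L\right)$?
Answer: $- \frac{12}{71} \approx -0.16901$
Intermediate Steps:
$a{\left(L \right)} = 7 L$ ($a{\left(L \right)} = 7 L + 0 = 7 L$)
$w{\left(O,m \right)} = \frac{-32 + O}{-45 + m}$
$M = -3$ ($M = -3 + 0 = -3$)
$M w{\left(a{\left(f{\left(4,-5 \right)} \right)},-26 \right)} = - 3 \frac{-32 + 7 \cdot 4}{-45 - 26} = - 3 \frac{-32 + 28}{-71} = - 3 \left(\left(- \frac{1}{71}\right) \left(-4\right)\right) = \left(-3\right) \frac{4}{71} = - \frac{12}{71}$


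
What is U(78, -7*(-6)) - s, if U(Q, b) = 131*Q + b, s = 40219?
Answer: -29959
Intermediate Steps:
U(Q, b) = b + 131*Q
U(78, -7*(-6)) - s = (-7*(-6) + 131*78) - 1*40219 = (42 + 10218) - 40219 = 10260 - 40219 = -29959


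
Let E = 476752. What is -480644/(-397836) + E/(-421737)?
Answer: 4227059/54404073 ≈ 0.077698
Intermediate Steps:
-480644/(-397836) + E/(-421737) = -480644/(-397836) + 476752/(-421737) = -480644*(-1/397836) + 476752*(-1/421737) = 120161/99459 - 476752/421737 = 4227059/54404073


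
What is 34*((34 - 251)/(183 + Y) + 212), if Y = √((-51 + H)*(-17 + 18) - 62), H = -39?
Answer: 241134154/33641 + 14756*I*√38/33641 ≈ 7167.9 + 2.7039*I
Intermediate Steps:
Y = 2*I*√38 (Y = √((-51 - 39)*(-17 + 18) - 62) = √(-90*1 - 62) = √(-90 - 62) = √(-152) = 2*I*√38 ≈ 12.329*I)
34*((34 - 251)/(183 + Y) + 212) = 34*((34 - 251)/(183 + 2*I*√38) + 212) = 34*(-217/(183 + 2*I*√38) + 212) = 34*(212 - 217/(183 + 2*I*√38)) = 7208 - 7378/(183 + 2*I*√38)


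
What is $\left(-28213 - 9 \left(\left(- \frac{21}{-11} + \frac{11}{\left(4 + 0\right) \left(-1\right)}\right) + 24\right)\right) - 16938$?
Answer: $- \frac{1995815}{44} \approx -45359.0$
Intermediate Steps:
$\left(-28213 - 9 \left(\left(- \frac{21}{-11} + \frac{11}{\left(4 + 0\right) \left(-1\right)}\right) + 24\right)\right) - 16938 = \left(-28213 - 9 \left(\left(\left(-21\right) \left(- \frac{1}{11}\right) + \frac{11}{4 \left(-1\right)}\right) + 24\right)\right) - 16938 = \left(-28213 - 9 \left(\left(\frac{21}{11} + \frac{11}{-4}\right) + 24\right)\right) - 16938 = \left(-28213 - 9 \left(\left(\frac{21}{11} + 11 \left(- \frac{1}{4}\right)\right) + 24\right)\right) - 16938 = \left(-28213 - 9 \left(\left(\frac{21}{11} - \frac{11}{4}\right) + 24\right)\right) - 16938 = \left(-28213 - 9 \left(- \frac{37}{44} + 24\right)\right) - 16938 = \left(-28213 - \frac{9171}{44}\right) - 16938 = - \frac{1250543}{44} - 16938 = - \frac{1995815}{44}$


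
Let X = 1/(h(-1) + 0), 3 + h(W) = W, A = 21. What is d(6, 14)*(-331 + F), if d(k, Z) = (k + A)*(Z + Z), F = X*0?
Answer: -250236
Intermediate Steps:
h(W) = -3 + W
X = -¼ (X = 1/((-3 - 1) + 0) = 1/(-4 + 0) = 1/(-4) = -¼ ≈ -0.25000)
F = 0 (F = -¼*0 = 0)
d(k, Z) = 2*Z*(21 + k) (d(k, Z) = (k + 21)*(Z + Z) = (21 + k)*(2*Z) = 2*Z*(21 + k))
d(6, 14)*(-331 + F) = (2*14*(21 + 6))*(-331 + 0) = (2*14*27)*(-331) = 756*(-331) = -250236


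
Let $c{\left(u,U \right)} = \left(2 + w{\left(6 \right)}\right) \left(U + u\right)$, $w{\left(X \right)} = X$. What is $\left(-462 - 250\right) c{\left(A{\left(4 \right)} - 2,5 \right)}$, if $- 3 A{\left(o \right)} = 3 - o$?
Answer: $- \frac{56960}{3} \approx -18987.0$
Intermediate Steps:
$A{\left(o \right)} = -1 + \frac{o}{3}$ ($A{\left(o \right)} = - \frac{3 - o}{3} = -1 + \frac{o}{3}$)
$c{\left(u,U \right)} = 8 U + 8 u$ ($c{\left(u,U \right)} = \left(2 + 6\right) \left(U + u\right) = 8 \left(U + u\right) = 8 U + 8 u$)
$\left(-462 - 250\right) c{\left(A{\left(4 \right)} - 2,5 \right)} = \left(-462 - 250\right) \left(8 \cdot 5 + 8 \left(\left(-1 + \frac{1}{3} \cdot 4\right) - 2\right)\right) = \left(-462 - 250\right) \left(40 + 8 \left(\left(-1 + \frac{4}{3}\right) - 2\right)\right) = - 712 \left(40 + 8 \left(\frac{1}{3} - 2\right)\right) = - 712 \left(40 + 8 \left(- \frac{5}{3}\right)\right) = - 712 \left(40 - \frac{40}{3}\right) = \left(-712\right) \frac{80}{3} = - \frac{56960}{3}$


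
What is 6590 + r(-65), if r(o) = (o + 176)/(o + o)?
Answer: 856589/130 ≈ 6589.1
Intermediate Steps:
r(o) = (176 + o)/(2*o) (r(o) = (176 + o)/((2*o)) = (176 + o)*(1/(2*o)) = (176 + o)/(2*o))
6590 + r(-65) = 6590 + (½)*(176 - 65)/(-65) = 6590 + (½)*(-1/65)*111 = 6590 - 111/130 = 856589/130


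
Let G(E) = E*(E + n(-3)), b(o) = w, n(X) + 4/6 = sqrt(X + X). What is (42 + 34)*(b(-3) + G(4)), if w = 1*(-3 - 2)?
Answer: 1900/3 + 304*I*sqrt(6) ≈ 633.33 + 744.64*I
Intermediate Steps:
n(X) = -2/3 + sqrt(2)*sqrt(X) (n(X) = -2/3 + sqrt(X + X) = -2/3 + sqrt(2*X) = -2/3 + sqrt(2)*sqrt(X))
w = -5 (w = 1*(-5) = -5)
b(o) = -5
G(E) = E*(-2/3 + E + I*sqrt(6)) (G(E) = E*(E + (-2/3 + sqrt(2)*sqrt(-3))) = E*(E + (-2/3 + sqrt(2)*(I*sqrt(3)))) = E*(E + (-2/3 + I*sqrt(6))) = E*(-2/3 + E + I*sqrt(6)))
(42 + 34)*(b(-3) + G(4)) = (42 + 34)*(-5 + (1/3)*4*(-2 + 3*4 + 3*I*sqrt(6))) = 76*(-5 + (1/3)*4*(-2 + 12 + 3*I*sqrt(6))) = 76*(-5 + (1/3)*4*(10 + 3*I*sqrt(6))) = 76*(-5 + (40/3 + 4*I*sqrt(6))) = 76*(25/3 + 4*I*sqrt(6)) = 1900/3 + 304*I*sqrt(6)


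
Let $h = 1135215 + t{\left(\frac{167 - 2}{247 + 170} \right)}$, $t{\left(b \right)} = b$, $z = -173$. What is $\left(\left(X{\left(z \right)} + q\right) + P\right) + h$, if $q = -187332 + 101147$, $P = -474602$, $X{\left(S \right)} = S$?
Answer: $\frac{79821500}{139} \approx 5.7426 \cdot 10^{5}$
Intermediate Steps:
$q = -86185$
$h = \frac{157794940}{139}$ ($h = 1135215 + \frac{167 - 2}{247 + 170} = 1135215 + \frac{165}{417} = 1135215 + 165 \cdot \frac{1}{417} = 1135215 + \frac{55}{139} = \frac{157794940}{139} \approx 1.1352 \cdot 10^{6}$)
$\left(\left(X{\left(z \right)} + q\right) + P\right) + h = \left(\left(-173 - 86185\right) - 474602\right) + \frac{157794940}{139} = \left(-86358 - 474602\right) + \frac{157794940}{139} = -560960 + \frac{157794940}{139} = \frac{79821500}{139}$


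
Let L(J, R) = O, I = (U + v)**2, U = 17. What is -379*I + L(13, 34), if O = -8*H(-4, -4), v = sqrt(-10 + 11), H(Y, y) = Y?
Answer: -122764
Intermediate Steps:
v = 1 (v = sqrt(1) = 1)
I = 324 (I = (17 + 1)**2 = 18**2 = 324)
O = 32 (O = -8*(-4) = 32)
L(J, R) = 32
-379*I + L(13, 34) = -379*324 + 32 = -122796 + 32 = -122764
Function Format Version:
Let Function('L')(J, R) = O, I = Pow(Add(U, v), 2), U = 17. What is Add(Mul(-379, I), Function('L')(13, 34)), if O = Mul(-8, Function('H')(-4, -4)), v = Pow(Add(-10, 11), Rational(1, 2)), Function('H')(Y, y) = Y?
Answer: -122764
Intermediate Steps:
v = 1 (v = Pow(1, Rational(1, 2)) = 1)
I = 324 (I = Pow(Add(17, 1), 2) = Pow(18, 2) = 324)
O = 32 (O = Mul(-8, -4) = 32)
Function('L')(J, R) = 32
Add(Mul(-379, I), Function('L')(13, 34)) = Add(Mul(-379, 324), 32) = Add(-122796, 32) = -122764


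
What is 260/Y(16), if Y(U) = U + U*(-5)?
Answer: -65/16 ≈ -4.0625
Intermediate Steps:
Y(U) = -4*U (Y(U) = U - 5*U = -4*U)
260/Y(16) = 260/((-4*16)) = 260/(-64) = 260*(-1/64) = -65/16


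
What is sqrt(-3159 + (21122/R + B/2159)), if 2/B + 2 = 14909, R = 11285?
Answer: 11*I*sqrt(3441880413801347383355595)/363198843705 ≈ 56.188*I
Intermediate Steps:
B = 2/14907 (B = 2/(-2 + 14909) = 2/14907 ≈ 0.00013417)
sqrt(-3159 + (21122/R + B/2159)) = sqrt(-3159 + (21122/11285 + (2/14907)/2159)) = sqrt(-3159 + (21122*(1/11285) + (2/14907)*(1/2159))) = sqrt(-3159 + (21122/11285 + 2/32184213)) = sqrt(-3159 + 679794969556/363198843705) = sqrt(-1146665352294539/363198843705) = 11*I*sqrt(3441880413801347383355595)/363198843705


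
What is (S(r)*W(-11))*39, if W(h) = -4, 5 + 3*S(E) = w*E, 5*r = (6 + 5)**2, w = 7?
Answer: -42744/5 ≈ -8548.8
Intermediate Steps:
r = 121/5 (r = (6 + 5)**2/5 = (1/5)*11**2 = (1/5)*121 = 121/5 ≈ 24.200)
S(E) = -5/3 + 7*E/3 (S(E) = -5/3 + (7*E)/3 = -5/3 + 7*E/3)
(S(r)*W(-11))*39 = ((-5/3 + (7/3)*(121/5))*(-4))*39 = ((-5/3 + 847/15)*(-4))*39 = ((274/5)*(-4))*39 = -1096/5*39 = -42744/5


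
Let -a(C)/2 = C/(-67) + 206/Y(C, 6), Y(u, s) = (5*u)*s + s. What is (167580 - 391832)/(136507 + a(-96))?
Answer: -21590758308/13142495351 ≈ -1.6428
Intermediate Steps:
Y(u, s) = s + 5*s*u (Y(u, s) = 5*s*u + s = s + 5*s*u)
a(C) = -412/(6 + 30*C) + 2*C/67 (a(C) = -2*(C/(-67) + 206/((6*(1 + 5*C)))) = -2*(C*(-1/67) + 206/(6 + 30*C)) = -2*(-C/67 + 206/(6 + 30*C)) = -2*(206/(6 + 30*C) - C/67) = -412/(6 + 30*C) + 2*C/67)
(167580 - 391832)/(136507 + a(-96)) = (167580 - 391832)/(136507 + 2*(-6901 + 3*(-96)*(1 + 5*(-96)))/(201*(1 + 5*(-96)))) = -224252/(136507 + 2*(-6901 + 3*(-96)*(1 - 480))/(201*(1 - 480))) = -224252/(136507 + (2/201)*(-6901 + 3*(-96)*(-479))/(-479)) = -224252/(136507 + (2/201)*(-1/479)*(-6901 + 137952)) = -224252/(136507 + (2/201)*(-1/479)*131051) = -224252/(136507 - 262102/96279) = -224252/13142495351/96279 = -224252*96279/13142495351 = -21590758308/13142495351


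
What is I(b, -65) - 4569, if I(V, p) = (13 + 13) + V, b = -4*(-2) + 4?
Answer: -4531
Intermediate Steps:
b = 12 (b = 8 + 4 = 12)
I(V, p) = 26 + V
I(b, -65) - 4569 = (26 + 12) - 4569 = 38 - 4569 = -4531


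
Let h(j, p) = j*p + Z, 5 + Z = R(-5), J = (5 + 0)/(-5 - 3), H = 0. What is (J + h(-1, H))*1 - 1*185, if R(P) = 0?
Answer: -1525/8 ≈ -190.63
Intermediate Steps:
J = -5/8 (J = 5/(-8) = 5*(-⅛) = -5/8 ≈ -0.62500)
Z = -5 (Z = -5 + 0 = -5)
h(j, p) = -5 + j*p (h(j, p) = j*p - 5 = -5 + j*p)
(J + h(-1, H))*1 - 1*185 = (-5/8 + (-5 - 1*0))*1 - 1*185 = (-5/8 + (-5 + 0))*1 - 185 = (-5/8 - 5)*1 - 185 = -45/8*1 - 185 = -45/8 - 185 = -1525/8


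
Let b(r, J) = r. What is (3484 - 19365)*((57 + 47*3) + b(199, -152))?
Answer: -6304757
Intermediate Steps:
(3484 - 19365)*((57 + 47*3) + b(199, -152)) = (3484 - 19365)*((57 + 47*3) + 199) = -15881*((57 + 141) + 199) = -15881*(198 + 199) = -15881*397 = -6304757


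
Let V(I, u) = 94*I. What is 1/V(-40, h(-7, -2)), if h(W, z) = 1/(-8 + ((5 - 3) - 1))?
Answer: -1/3760 ≈ -0.00026596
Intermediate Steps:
h(W, z) = -⅐ (h(W, z) = 1/(-8 + (2 - 1)) = 1/(-8 + 1) = 1/(-7) = -⅐)
1/V(-40, h(-7, -2)) = 1/(94*(-40)) = 1/(-3760) = -1/3760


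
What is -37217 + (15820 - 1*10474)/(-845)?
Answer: -31453711/845 ≈ -37223.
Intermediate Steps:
-37217 + (15820 - 1*10474)/(-845) = -37217 + (15820 - 10474)*(-1/845) = -37217 + 5346*(-1/845) = -37217 - 5346/845 = -31453711/845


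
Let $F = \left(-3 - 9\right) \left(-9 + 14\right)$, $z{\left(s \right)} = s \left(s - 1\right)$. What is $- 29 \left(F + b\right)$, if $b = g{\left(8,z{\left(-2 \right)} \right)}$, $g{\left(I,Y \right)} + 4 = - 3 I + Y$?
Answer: $2378$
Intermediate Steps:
$z{\left(s \right)} = s \left(-1 + s\right)$
$F = -60$ ($F = \left(-12\right) 5 = -60$)
$g{\left(I,Y \right)} = -4 + Y - 3 I$ ($g{\left(I,Y \right)} = -4 - \left(- Y + 3 I\right) = -4 + Y - 3 I$)
$b = -22$ ($b = -4 - 2 \left(-1 - 2\right) - 24 = -4 - -6 - 24 = -4 + 6 - 24 = -22$)
$- 29 \left(F + b\right) = - 29 \left(-60 - 22\right) = \left(-29\right) \left(-82\right) = 2378$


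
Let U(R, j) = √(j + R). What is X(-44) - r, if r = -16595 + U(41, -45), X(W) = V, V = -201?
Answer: 16394 - 2*I ≈ 16394.0 - 2.0*I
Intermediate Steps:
X(W) = -201
U(R, j) = √(R + j)
r = -16595 + 2*I (r = -16595 + √(41 - 45) = -16595 + √(-4) = -16595 + 2*I ≈ -16595.0 + 2.0*I)
X(-44) - r = -201 - (-16595 + 2*I) = -201 + (16595 - 2*I) = 16394 - 2*I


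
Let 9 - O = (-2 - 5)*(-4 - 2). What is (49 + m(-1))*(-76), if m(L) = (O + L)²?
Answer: -91580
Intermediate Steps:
O = -33 (O = 9 - (-2 - 5)*(-4 - 2) = 9 - (-7)*(-6) = 9 - 1*42 = 9 - 42 = -33)
m(L) = (-33 + L)²
(49 + m(-1))*(-76) = (49 + (-33 - 1)²)*(-76) = (49 + (-34)²)*(-76) = (49 + 1156)*(-76) = 1205*(-76) = -91580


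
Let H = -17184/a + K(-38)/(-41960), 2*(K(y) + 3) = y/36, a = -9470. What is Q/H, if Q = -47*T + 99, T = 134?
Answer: -8867671483680/2595866573 ≈ -3416.1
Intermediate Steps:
K(y) = -3 + y/72 (K(y) = -3 + (y/36)/2 = -3 + y/72)
H = 2595866573/1430500320 (H = -17184/(-9470) + (-3 + (1/72)*(-38))/(-41960) = -17184*(-1/9470) + (-3 - 19/36)*(-1/41960) = 8592/4735 - 127/36*(-1/41960) = 8592/4735 + 127/1510560 = 2595866573/1430500320 ≈ 1.8147)
Q = -6199 (Q = -47*134 + 99 = -6298 + 99 = -6199)
Q/H = -6199/2595866573/1430500320 = -6199*1430500320/2595866573 = -8867671483680/2595866573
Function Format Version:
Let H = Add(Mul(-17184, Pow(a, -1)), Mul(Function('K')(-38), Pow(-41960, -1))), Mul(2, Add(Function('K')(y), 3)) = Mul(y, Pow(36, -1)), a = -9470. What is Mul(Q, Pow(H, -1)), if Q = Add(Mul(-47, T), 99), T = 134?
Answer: Rational(-8867671483680, 2595866573) ≈ -3416.1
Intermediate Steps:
Function('K')(y) = Add(-3, Mul(Rational(1, 72), y)) (Function('K')(y) = Add(-3, Mul(Rational(1, 2), Mul(y, Pow(36, -1)))) = Add(-3, Mul(Rational(1, 2), Mul(y, Rational(1, 36)))) = Add(-3, Mul(Rational(1, 2), Mul(Rational(1, 36), y))) = Add(-3, Mul(Rational(1, 72), y)))
H = Rational(2595866573, 1430500320) (H = Add(Mul(-17184, Pow(-9470, -1)), Mul(Add(-3, Mul(Rational(1, 72), -38)), Pow(-41960, -1))) = Add(Mul(-17184, Rational(-1, 9470)), Mul(Add(-3, Rational(-19, 36)), Rational(-1, 41960))) = Add(Rational(8592, 4735), Mul(Rational(-127, 36), Rational(-1, 41960))) = Add(Rational(8592, 4735), Rational(127, 1510560)) = Rational(2595866573, 1430500320) ≈ 1.8147)
Q = -6199 (Q = Add(Mul(-47, 134), 99) = Add(-6298, 99) = -6199)
Mul(Q, Pow(H, -1)) = Mul(-6199, Pow(Rational(2595866573, 1430500320), -1)) = Mul(-6199, Rational(1430500320, 2595866573)) = Rational(-8867671483680, 2595866573)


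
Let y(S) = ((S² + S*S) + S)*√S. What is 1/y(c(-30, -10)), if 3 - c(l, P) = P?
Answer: √13/4563 ≈ 0.00079017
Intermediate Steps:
c(l, P) = 3 - P
y(S) = √S*(S + 2*S²) (y(S) = ((S² + S²) + S)*√S = (2*S² + S)*√S = (S + 2*S²)*√S = √S*(S + 2*S²))
1/y(c(-30, -10)) = 1/((3 - 1*(-10))^(3/2)*(1 + 2*(3 - 1*(-10)))) = 1/((3 + 10)^(3/2)*(1 + 2*(3 + 10))) = 1/(13^(3/2)*(1 + 2*13)) = 1/((13*√13)*(1 + 26)) = 1/((13*√13)*27) = 1/(351*√13) = √13/4563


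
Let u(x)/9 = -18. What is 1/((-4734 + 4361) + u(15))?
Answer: -1/535 ≈ -0.0018692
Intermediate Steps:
u(x) = -162 (u(x) = 9*(-18) = -162)
1/((-4734 + 4361) + u(15)) = 1/((-4734 + 4361) - 162) = 1/(-373 - 162) = 1/(-535) = -1/535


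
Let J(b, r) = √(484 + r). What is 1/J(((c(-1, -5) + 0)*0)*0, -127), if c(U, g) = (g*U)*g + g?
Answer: √357/357 ≈ 0.052926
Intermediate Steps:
c(U, g) = g + U*g² (c(U, g) = (U*g)*g + g = U*g² + g = g + U*g²)
1/J(((c(-1, -5) + 0)*0)*0, -127) = 1/(√(484 - 127)) = 1/(√357) = √357/357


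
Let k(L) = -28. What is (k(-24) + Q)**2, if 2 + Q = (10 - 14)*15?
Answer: 8100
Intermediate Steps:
Q = -62 (Q = -2 + (10 - 14)*15 = -2 - 4*15 = -2 - 60 = -62)
(k(-24) + Q)**2 = (-28 - 62)**2 = (-90)**2 = 8100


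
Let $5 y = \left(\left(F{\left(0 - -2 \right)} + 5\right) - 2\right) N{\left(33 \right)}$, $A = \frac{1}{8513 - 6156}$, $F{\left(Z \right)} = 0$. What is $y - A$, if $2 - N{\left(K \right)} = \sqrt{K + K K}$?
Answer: $\frac{14137}{11785} - \frac{3 \sqrt{1122}}{5} \approx -18.898$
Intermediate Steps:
$N{\left(K \right)} = 2 - \sqrt{K + K^{2}}$ ($N{\left(K \right)} = 2 - \sqrt{K + K K} = 2 - \sqrt{K + K^{2}}$)
$A = \frac{1}{2357} \approx 0.00042427$
$y = \frac{6}{5} - \frac{3 \sqrt{1122}}{5}$ ($y = \frac{\left(\left(0 + 5\right) - 2\right) \left(2 - \sqrt{33 \left(1 + 33\right)}\right)}{5} = \frac{\left(5 - 2\right) \left(2 - \sqrt{33 \cdot 34}\right)}{5} = \frac{3 \left(2 - \sqrt{1122}\right)}{5} = \frac{6 - 3 \sqrt{1122}}{5} = \frac{6}{5} - \frac{3 \sqrt{1122}}{5} \approx -18.898$)
$y - A = \left(\frac{6}{5} - \frac{3 \sqrt{1122}}{5}\right) - \frac{1}{2357} = \frac{14137}{11785} - \frac{3 \sqrt{1122}}{5}$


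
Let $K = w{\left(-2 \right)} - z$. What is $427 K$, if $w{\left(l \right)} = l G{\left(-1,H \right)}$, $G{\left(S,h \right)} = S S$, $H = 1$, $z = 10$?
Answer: $-5124$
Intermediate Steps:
$G{\left(S,h \right)} = S^{2}$
$w{\left(l \right)} = l$ ($w{\left(l \right)} = l \left(-1\right)^{2} = l 1 = l$)
$K = -12$ ($K = -2 - 10 = -12$)
$427 K = 427 \left(-12\right) = -5124$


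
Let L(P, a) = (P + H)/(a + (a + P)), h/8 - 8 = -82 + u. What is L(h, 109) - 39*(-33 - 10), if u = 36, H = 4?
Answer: 72261/43 ≈ 1680.5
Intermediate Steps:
h = -304 (h = 64 + 8*(-82 + 36) = 64 + 8*(-46) = 64 - 368 = -304)
L(P, a) = (4 + P)/(P + 2*a) (L(P, a) = (P + 4)/(a + (a + P)) = (4 + P)/(a + (P + a)) = (4 + P)/(P + 2*a))
L(h, 109) - 39*(-33 - 10) = (4 - 304)/(-304 + 2*109) - 39*(-33 - 10) = -300/(-304 + 218) - 39*(-43) = -300/(-86) - 1*(-1677) = -1/86*(-300) + 1677 = 150/43 + 1677 = 72261/43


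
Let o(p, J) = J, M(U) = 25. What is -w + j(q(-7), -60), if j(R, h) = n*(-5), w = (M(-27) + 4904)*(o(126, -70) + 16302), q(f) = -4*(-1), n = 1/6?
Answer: -480045173/6 ≈ -8.0008e+7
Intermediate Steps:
n = ⅙ ≈ 0.16667
q(f) = 4
w = 80007528 (w = (25 + 4904)*(-70 + 16302) = 4929*16232 = 80007528)
j(R, h) = -⅚ (j(R, h) = (⅙)*(-5) = -⅚)
-w + j(q(-7), -60) = -1*80007528 - ⅚ = -80007528 - ⅚ = -480045173/6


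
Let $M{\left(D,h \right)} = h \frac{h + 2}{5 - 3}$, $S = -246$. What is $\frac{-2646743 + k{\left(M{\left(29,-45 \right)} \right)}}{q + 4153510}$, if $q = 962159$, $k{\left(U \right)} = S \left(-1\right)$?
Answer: $- \frac{2646497}{5115669} \approx -0.51733$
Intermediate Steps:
$M{\left(D,h \right)} = h \left(1 + \frac{h}{2}\right)$ ($M{\left(D,h \right)} = h \frac{2 + h}{2} = h \left(2 + h\right) \frac{1}{2} = h \left(1 + \frac{h}{2}\right)$)
$k{\left(U \right)} = 246$ ($k{\left(U \right)} = \left(-246\right) \left(-1\right) = 246$)
$\frac{-2646743 + k{\left(M{\left(29,-45 \right)} \right)}}{q + 4153510} = \frac{-2646743 + 246}{962159 + 4153510} = - \frac{2646497}{5115669}$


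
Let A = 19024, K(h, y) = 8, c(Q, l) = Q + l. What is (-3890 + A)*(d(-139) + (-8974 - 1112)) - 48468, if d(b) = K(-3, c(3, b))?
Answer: -152568920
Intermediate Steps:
d(b) = 8
(-3890 + A)*(d(-139) + (-8974 - 1112)) - 48468 = (-3890 + 19024)*(8 + (-8974 - 1112)) - 48468 = 15134*(8 - 10086) - 48468 = 15134*(-10078) - 48468 = -152520452 - 48468 = -152568920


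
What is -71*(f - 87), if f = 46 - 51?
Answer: 6532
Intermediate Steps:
f = -5
-71*(f - 87) = -71*(-5 - 87) = -71*(-92) = 6532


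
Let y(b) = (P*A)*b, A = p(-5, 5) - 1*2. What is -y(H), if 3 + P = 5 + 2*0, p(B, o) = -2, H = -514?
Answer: -4112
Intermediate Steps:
P = 2 (P = -3 + (5 + 2*0) = -3 + (5 + 0) = -3 + 5 = 2)
A = -4 (A = -2 - 1*2 = -2 - 2 = -4)
y(b) = -8*b (y(b) = (2*(-4))*b = -8*b)
-y(H) = -(-8)*(-514) = -1*4112 = -4112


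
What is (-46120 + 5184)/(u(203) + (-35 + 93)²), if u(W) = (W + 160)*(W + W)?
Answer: -20468/75371 ≈ -0.27156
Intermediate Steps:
u(W) = 2*W*(160 + W) (u(W) = (160 + W)*(2*W) = 2*W*(160 + W))
(-46120 + 5184)/(u(203) + (-35 + 93)²) = (-46120 + 5184)/(2*203*(160 + 203) + (-35 + 93)²) = -40936/(2*203*363 + 58²) = -40936/(147378 + 3364) = -40936/150742 = -40936*1/150742 = -20468/75371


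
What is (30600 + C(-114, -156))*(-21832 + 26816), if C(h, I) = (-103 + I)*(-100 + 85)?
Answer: 171873240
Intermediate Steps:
C(h, I) = 1545 - 15*I (C(h, I) = (-103 + I)*(-15) = 1545 - 15*I)
(30600 + C(-114, -156))*(-21832 + 26816) = (30600 + (1545 - 15*(-156)))*(-21832 + 26816) = (30600 + (1545 + 2340))*4984 = (30600 + 3885)*4984 = 34485*4984 = 171873240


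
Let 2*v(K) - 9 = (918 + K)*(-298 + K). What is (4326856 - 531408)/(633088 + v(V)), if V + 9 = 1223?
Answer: 7590896/3219097 ≈ 2.3581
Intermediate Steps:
V = 1214 (V = -9 + 1223 = 1214)
v(K) = 9/2 + (-298 + K)*(918 + K)/2 (v(K) = 9/2 + ((918 + K)*(-298 + K))/2 = 9/2 + ((-298 + K)*(918 + K))/2 = 9/2 + (-298 + K)*(918 + K)/2)
(4326856 - 531408)/(633088 + v(V)) = (4326856 - 531408)/(633088 + (-273555/2 + (½)*1214² + 310*1214)) = 3795448/(633088 + (-273555/2 + (½)*1473796 + 376340)) = 3795448/(633088 + (-273555/2 + 736898 + 376340)) = 3795448/(633088 + 1952921/2) = 3795448/(3219097/2) = 3795448*(2/3219097) = 7590896/3219097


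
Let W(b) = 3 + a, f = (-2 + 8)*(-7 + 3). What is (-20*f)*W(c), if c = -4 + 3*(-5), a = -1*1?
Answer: 960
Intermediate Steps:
a = -1
f = -24 (f = 6*(-4) = -24)
c = -19 (c = -4 - 15 = -19)
W(b) = 2 (W(b) = 3 - 1 = 2)
(-20*f)*W(c) = -20*(-24)*2 = 480*2 = 960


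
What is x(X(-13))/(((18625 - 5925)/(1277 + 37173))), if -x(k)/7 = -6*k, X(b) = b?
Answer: -209937/127 ≈ -1653.0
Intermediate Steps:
x(k) = 42*k (x(k) = -(-42)*k = 42*k)
x(X(-13))/(((18625 - 5925)/(1277 + 37173))) = (42*(-13))/(((18625 - 5925)/(1277 + 37173))) = -546/(12700/38450) = -546/(12700*(1/38450)) = -546/254/769 = -546*769/254 = -209937/127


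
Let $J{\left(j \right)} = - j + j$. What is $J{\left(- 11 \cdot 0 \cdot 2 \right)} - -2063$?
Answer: $2063$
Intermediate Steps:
$J{\left(j \right)} = 0$
$J{\left(- 11 \cdot 0 \cdot 2 \right)} - -2063 = 0 - -2063 = 0 + 2063 = 2063$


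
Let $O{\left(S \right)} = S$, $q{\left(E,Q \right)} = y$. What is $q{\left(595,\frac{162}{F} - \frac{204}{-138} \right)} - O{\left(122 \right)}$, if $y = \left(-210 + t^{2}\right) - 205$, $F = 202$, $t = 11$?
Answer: $-416$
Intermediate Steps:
$y = -294$ ($y = \left(-210 + 11^{2}\right) - 205 = \left(-210 + 121\right) - 205 = -89 - 205 = -294$)
$q{\left(E,Q \right)} = -294$
$q{\left(595,\frac{162}{F} - \frac{204}{-138} \right)} - O{\left(122 \right)} = -294 - 122 = -416$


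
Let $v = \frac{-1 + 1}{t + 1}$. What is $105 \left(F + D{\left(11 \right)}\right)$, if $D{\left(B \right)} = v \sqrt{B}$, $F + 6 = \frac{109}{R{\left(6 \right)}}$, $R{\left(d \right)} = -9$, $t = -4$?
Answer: $- \frac{5705}{3} \approx -1901.7$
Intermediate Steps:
$v = 0$ ($v = \frac{-1 + 1}{-4 + 1} = \frac{0}{-3} = 0 \left(- \frac{1}{3}\right) = 0$)
$F = - \frac{163}{9}$ ($F = -6 + \frac{109}{-9} = -6 + 109 \left(- \frac{1}{9}\right) = -6 - \frac{109}{9} = - \frac{163}{9} \approx -18.111$)
$D{\left(B \right)} = 0$ ($D{\left(B \right)} = 0 \sqrt{B} = 0$)
$105 \left(F + D{\left(11 \right)}\right) = 105 \left(- \frac{163}{9} + 0\right) = 105 \left(- \frac{163}{9}\right) = - \frac{5705}{3}$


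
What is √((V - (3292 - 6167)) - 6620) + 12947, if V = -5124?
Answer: 12947 + 7*I*√181 ≈ 12947.0 + 94.175*I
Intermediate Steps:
√((V - (3292 - 6167)) - 6620) + 12947 = √((-5124 - (3292 - 6167)) - 6620) + 12947 = √((-5124 - 1*(-2875)) - 6620) + 12947 = √((-5124 + 2875) - 6620) + 12947 = √(-2249 - 6620) + 12947 = √(-8869) + 12947 = 7*I*√181 + 12947 = 12947 + 7*I*√181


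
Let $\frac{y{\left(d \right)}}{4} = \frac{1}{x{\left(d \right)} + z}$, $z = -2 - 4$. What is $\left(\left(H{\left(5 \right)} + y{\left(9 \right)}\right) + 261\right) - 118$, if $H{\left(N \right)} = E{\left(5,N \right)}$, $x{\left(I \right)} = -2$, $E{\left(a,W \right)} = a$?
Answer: $\frac{295}{2} \approx 147.5$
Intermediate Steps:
$z = -6$
$y{\left(d \right)} = - \frac{1}{2}$ ($y{\left(d \right)} = \frac{4}{-2 - 6} = \frac{4}{-8} = 4 \left(- \frac{1}{8}\right) = - \frac{1}{2}$)
$H{\left(N \right)} = 5$
$\left(\left(H{\left(5 \right)} + y{\left(9 \right)}\right) + 261\right) - 118 = \left(\left(5 - \frac{1}{2}\right) + 261\right) - 118 = \left(\frac{9}{2} + 261\right) - 118 = \frac{531}{2} - 118 = \frac{295}{2}$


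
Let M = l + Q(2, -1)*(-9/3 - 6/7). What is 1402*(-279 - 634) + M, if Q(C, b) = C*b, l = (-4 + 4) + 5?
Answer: -8960093/7 ≈ -1.2800e+6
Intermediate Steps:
l = 5 (l = 0 + 5 = 5)
M = 89/7 (M = 5 + (2*(-1))*(-9/3 - 6/7) = 5 - 2*(-9*⅓ - 6*⅐) = 5 - 2*(-3 - 6/7) = 5 - 2*(-27/7) = 5 + 54/7 = 89/7 ≈ 12.714)
1402*(-279 - 634) + M = 1402*(-279 - 634) + 89/7 = 1402*(-913) + 89/7 = -1280026 + 89/7 = -8960093/7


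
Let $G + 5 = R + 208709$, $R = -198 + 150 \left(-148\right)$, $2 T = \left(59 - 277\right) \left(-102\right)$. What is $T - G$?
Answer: $-175188$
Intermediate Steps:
$T = 11118$ ($T = \frac{\left(59 - 277\right) \left(-102\right)}{2} = \frac{\left(-218\right) \left(-102\right)}{2} = \frac{1}{2} \cdot 22236 = 11118$)
$R = -22398$ ($R = -198 - 22200 = -22398$)
$G = 186306$ ($G = -5 + \left(-22398 + 208709\right) = -5 + 186311 = 186306$)
$T - G = 11118 - 186306 = -175188$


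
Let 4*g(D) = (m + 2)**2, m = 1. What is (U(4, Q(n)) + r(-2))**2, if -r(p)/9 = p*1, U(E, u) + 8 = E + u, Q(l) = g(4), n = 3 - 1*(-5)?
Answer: 4225/16 ≈ 264.06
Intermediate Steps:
g(D) = 9/4 (g(D) = (1 + 2)**2/4 = (1/4)*3**2 = (1/4)*9 = 9/4)
n = 8 (n = 3 + 5 = 8)
Q(l) = 9/4
U(E, u) = -8 + E + u (U(E, u) = -8 + (E + u) = -8 + E + u)
r(p) = -9*p
(U(4, Q(n)) + r(-2))**2 = ((-8 + 4 + 9/4) - 9*(-2))**2 = (-7/4 + 18)**2 = (65/4)**2 = 4225/16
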